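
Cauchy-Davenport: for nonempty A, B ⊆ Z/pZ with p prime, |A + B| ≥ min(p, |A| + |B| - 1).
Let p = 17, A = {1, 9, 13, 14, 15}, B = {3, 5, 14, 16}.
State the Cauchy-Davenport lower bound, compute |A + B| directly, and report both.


Cauchy-Davenport: |A + B| ≥ min(p, |A| + |B| - 1) for A, B nonempty in Z/pZ.
|A| = 5, |B| = 4, p = 17.
CD lower bound = min(17, 5 + 4 - 1) = min(17, 8) = 8.
Compute A + B mod 17 directly:
a = 1: 1+3=4, 1+5=6, 1+14=15, 1+16=0
a = 9: 9+3=12, 9+5=14, 9+14=6, 9+16=8
a = 13: 13+3=16, 13+5=1, 13+14=10, 13+16=12
a = 14: 14+3=0, 14+5=2, 14+14=11, 14+16=13
a = 15: 15+3=1, 15+5=3, 15+14=12, 15+16=14
A + B = {0, 1, 2, 3, 4, 6, 8, 10, 11, 12, 13, 14, 15, 16}, so |A + B| = 14.
Verify: 14 ≥ 8? Yes ✓.

CD lower bound = 8, actual |A + B| = 14.


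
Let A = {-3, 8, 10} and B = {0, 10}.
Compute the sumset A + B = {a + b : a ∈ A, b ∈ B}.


A + B = {a + b : a ∈ A, b ∈ B}.
Enumerate all |A|·|B| = 3·2 = 6 pairs (a, b) and collect distinct sums.
a = -3: -3+0=-3, -3+10=7
a = 8: 8+0=8, 8+10=18
a = 10: 10+0=10, 10+10=20
Collecting distinct sums: A + B = {-3, 7, 8, 10, 18, 20}
|A + B| = 6

A + B = {-3, 7, 8, 10, 18, 20}


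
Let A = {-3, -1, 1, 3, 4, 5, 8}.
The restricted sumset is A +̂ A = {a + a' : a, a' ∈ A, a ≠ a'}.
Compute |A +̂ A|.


Restricted sumset: A +̂ A = {a + a' : a ∈ A, a' ∈ A, a ≠ a'}.
Equivalently, take A + A and drop any sum 2a that is achievable ONLY as a + a for a ∈ A (i.e. sums representable only with equal summands).
Enumerate pairs (a, a') with a < a' (symmetric, so each unordered pair gives one sum; this covers all a ≠ a'):
  -3 + -1 = -4
  -3 + 1 = -2
  -3 + 3 = 0
  -3 + 4 = 1
  -3 + 5 = 2
  -3 + 8 = 5
  -1 + 1 = 0
  -1 + 3 = 2
  -1 + 4 = 3
  -1 + 5 = 4
  -1 + 8 = 7
  1 + 3 = 4
  1 + 4 = 5
  1 + 5 = 6
  1 + 8 = 9
  3 + 4 = 7
  3 + 5 = 8
  3 + 8 = 11
  4 + 5 = 9
  4 + 8 = 12
  5 + 8 = 13
Collected distinct sums: {-4, -2, 0, 1, 2, 3, 4, 5, 6, 7, 8, 9, 11, 12, 13}
|A +̂ A| = 15
(Reference bound: |A +̂ A| ≥ 2|A| - 3 for |A| ≥ 2, with |A| = 7 giving ≥ 11.)

|A +̂ A| = 15


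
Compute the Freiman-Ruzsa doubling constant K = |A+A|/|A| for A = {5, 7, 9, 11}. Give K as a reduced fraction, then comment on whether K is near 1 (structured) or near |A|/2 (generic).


|A| = 4.
Compute A + A by enumerating all 16 pairs.
A + A = {10, 12, 14, 16, 18, 20, 22}, so |A + A| = 7.
K = |A + A| / |A| = 7/4 (already in lowest terms) ≈ 1.7500.
Reference: AP of size 4 gives K = 7/4 ≈ 1.7500; a fully generic set of size 4 gives K ≈ 2.5000.

|A| = 4, |A + A| = 7, K = 7/4.


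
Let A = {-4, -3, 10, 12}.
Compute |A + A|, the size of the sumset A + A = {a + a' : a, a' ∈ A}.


A + A = {a + a' : a, a' ∈ A}; |A| = 4.
General bounds: 2|A| - 1 ≤ |A + A| ≤ |A|(|A|+1)/2, i.e. 7 ≤ |A + A| ≤ 10.
Lower bound 2|A|-1 is attained iff A is an arithmetic progression.
Enumerate sums a + a' for a ≤ a' (symmetric, so this suffices):
a = -4: -4+-4=-8, -4+-3=-7, -4+10=6, -4+12=8
a = -3: -3+-3=-6, -3+10=7, -3+12=9
a = 10: 10+10=20, 10+12=22
a = 12: 12+12=24
Distinct sums: {-8, -7, -6, 6, 7, 8, 9, 20, 22, 24}
|A + A| = 10

|A + A| = 10


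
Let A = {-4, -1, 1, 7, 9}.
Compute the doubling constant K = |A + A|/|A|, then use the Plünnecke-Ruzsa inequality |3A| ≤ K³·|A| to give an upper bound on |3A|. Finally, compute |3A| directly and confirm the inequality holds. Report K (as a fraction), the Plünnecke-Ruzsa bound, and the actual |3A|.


|A| = 5.
Step 1: Compute A + A by enumerating all 25 pairs.
A + A = {-8, -5, -3, -2, 0, 2, 3, 5, 6, 8, 10, 14, 16, 18}, so |A + A| = 14.
Step 2: Doubling constant K = |A + A|/|A| = 14/5 = 14/5 ≈ 2.8000.
Step 3: Plünnecke-Ruzsa gives |3A| ≤ K³·|A| = (2.8000)³ · 5 ≈ 109.7600.
Step 4: Compute 3A = A + A + A directly by enumerating all triples (a,b,c) ∈ A³; |3A| = 28.
Step 5: Check 28 ≤ 109.7600? Yes ✓.

K = 14/5, Plünnecke-Ruzsa bound K³|A| ≈ 109.7600, |3A| = 28, inequality holds.


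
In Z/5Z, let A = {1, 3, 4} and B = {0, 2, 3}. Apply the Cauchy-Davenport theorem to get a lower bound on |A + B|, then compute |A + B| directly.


Cauchy-Davenport: |A + B| ≥ min(p, |A| + |B| - 1) for A, B nonempty in Z/pZ.
|A| = 3, |B| = 3, p = 5.
CD lower bound = min(5, 3 + 3 - 1) = min(5, 5) = 5.
Compute A + B mod 5 directly:
a = 1: 1+0=1, 1+2=3, 1+3=4
a = 3: 3+0=3, 3+2=0, 3+3=1
a = 4: 4+0=4, 4+2=1, 4+3=2
A + B = {0, 1, 2, 3, 4}, so |A + B| = 5.
Verify: 5 ≥ 5? Yes ✓.

CD lower bound = 5, actual |A + B| = 5.


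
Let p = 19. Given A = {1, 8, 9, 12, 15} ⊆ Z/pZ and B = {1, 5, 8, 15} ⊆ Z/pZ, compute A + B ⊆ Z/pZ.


Work in Z/19Z: reduce every sum a + b modulo 19.
Enumerate all 20 pairs:
a = 1: 1+1=2, 1+5=6, 1+8=9, 1+15=16
a = 8: 8+1=9, 8+5=13, 8+8=16, 8+15=4
a = 9: 9+1=10, 9+5=14, 9+8=17, 9+15=5
a = 12: 12+1=13, 12+5=17, 12+8=1, 12+15=8
a = 15: 15+1=16, 15+5=1, 15+8=4, 15+15=11
Distinct residues collected: {1, 2, 4, 5, 6, 8, 9, 10, 11, 13, 14, 16, 17}
|A + B| = 13 (out of 19 total residues).

A + B = {1, 2, 4, 5, 6, 8, 9, 10, 11, 13, 14, 16, 17}


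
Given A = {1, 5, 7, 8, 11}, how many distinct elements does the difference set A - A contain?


A - A = {a - a' : a, a' ∈ A}; |A| = 5.
Bounds: 2|A|-1 ≤ |A - A| ≤ |A|² - |A| + 1, i.e. 9 ≤ |A - A| ≤ 21.
Note: 0 ∈ A - A always (from a - a). The set is symmetric: if d ∈ A - A then -d ∈ A - A.
Enumerate nonzero differences d = a - a' with a > a' (then include -d):
Positive differences: {1, 2, 3, 4, 6, 7, 10}
Full difference set: {0} ∪ (positive diffs) ∪ (negative diffs).
|A - A| = 1 + 2·7 = 15 (matches direct enumeration: 15).

|A - A| = 15


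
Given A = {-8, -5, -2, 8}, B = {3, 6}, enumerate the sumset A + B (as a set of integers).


A + B = {a + b : a ∈ A, b ∈ B}.
Enumerate all |A|·|B| = 4·2 = 8 pairs (a, b) and collect distinct sums.
a = -8: -8+3=-5, -8+6=-2
a = -5: -5+3=-2, -5+6=1
a = -2: -2+3=1, -2+6=4
a = 8: 8+3=11, 8+6=14
Collecting distinct sums: A + B = {-5, -2, 1, 4, 11, 14}
|A + B| = 6

A + B = {-5, -2, 1, 4, 11, 14}


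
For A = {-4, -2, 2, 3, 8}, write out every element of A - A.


A - A = {a - a' : a, a' ∈ A}.
Compute a - a' for each ordered pair (a, a'):
a = -4: -4--4=0, -4--2=-2, -4-2=-6, -4-3=-7, -4-8=-12
a = -2: -2--4=2, -2--2=0, -2-2=-4, -2-3=-5, -2-8=-10
a = 2: 2--4=6, 2--2=4, 2-2=0, 2-3=-1, 2-8=-6
a = 3: 3--4=7, 3--2=5, 3-2=1, 3-3=0, 3-8=-5
a = 8: 8--4=12, 8--2=10, 8-2=6, 8-3=5, 8-8=0
Collecting distinct values (and noting 0 appears from a-a):
A - A = {-12, -10, -7, -6, -5, -4, -2, -1, 0, 1, 2, 4, 5, 6, 7, 10, 12}
|A - A| = 17

A - A = {-12, -10, -7, -6, -5, -4, -2, -1, 0, 1, 2, 4, 5, 6, 7, 10, 12}


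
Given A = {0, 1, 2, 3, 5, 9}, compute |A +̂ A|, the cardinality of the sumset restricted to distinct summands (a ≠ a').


Restricted sumset: A +̂ A = {a + a' : a ∈ A, a' ∈ A, a ≠ a'}.
Equivalently, take A + A and drop any sum 2a that is achievable ONLY as a + a for a ∈ A (i.e. sums representable only with equal summands).
Enumerate pairs (a, a') with a < a' (symmetric, so each unordered pair gives one sum; this covers all a ≠ a'):
  0 + 1 = 1
  0 + 2 = 2
  0 + 3 = 3
  0 + 5 = 5
  0 + 9 = 9
  1 + 2 = 3
  1 + 3 = 4
  1 + 5 = 6
  1 + 9 = 10
  2 + 3 = 5
  2 + 5 = 7
  2 + 9 = 11
  3 + 5 = 8
  3 + 9 = 12
  5 + 9 = 14
Collected distinct sums: {1, 2, 3, 4, 5, 6, 7, 8, 9, 10, 11, 12, 14}
|A +̂ A| = 13
(Reference bound: |A +̂ A| ≥ 2|A| - 3 for |A| ≥ 2, with |A| = 6 giving ≥ 9.)

|A +̂ A| = 13


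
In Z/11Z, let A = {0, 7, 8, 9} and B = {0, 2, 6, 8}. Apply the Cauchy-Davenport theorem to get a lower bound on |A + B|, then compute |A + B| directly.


Cauchy-Davenport: |A + B| ≥ min(p, |A| + |B| - 1) for A, B nonempty in Z/pZ.
|A| = 4, |B| = 4, p = 11.
CD lower bound = min(11, 4 + 4 - 1) = min(11, 7) = 7.
Compute A + B mod 11 directly:
a = 0: 0+0=0, 0+2=2, 0+6=6, 0+8=8
a = 7: 7+0=7, 7+2=9, 7+6=2, 7+8=4
a = 8: 8+0=8, 8+2=10, 8+6=3, 8+8=5
a = 9: 9+0=9, 9+2=0, 9+6=4, 9+8=6
A + B = {0, 2, 3, 4, 5, 6, 7, 8, 9, 10}, so |A + B| = 10.
Verify: 10 ≥ 7? Yes ✓.

CD lower bound = 7, actual |A + B| = 10.


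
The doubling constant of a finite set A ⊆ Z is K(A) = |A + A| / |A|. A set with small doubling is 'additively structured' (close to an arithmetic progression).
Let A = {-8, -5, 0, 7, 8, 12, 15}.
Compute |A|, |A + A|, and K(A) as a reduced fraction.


|A| = 7.
Compute A + A by enumerating all 49 pairs.
A + A = {-16, -13, -10, -8, -5, -1, 0, 2, 3, 4, 7, 8, 10, 12, 14, 15, 16, 19, 20, 22, 23, 24, 27, 30}, so |A + A| = 24.
K = |A + A| / |A| = 24/7 (already in lowest terms) ≈ 3.4286.
Reference: AP of size 7 gives K = 13/7 ≈ 1.8571; a fully generic set of size 7 gives K ≈ 4.0000.

|A| = 7, |A + A| = 24, K = 24/7.


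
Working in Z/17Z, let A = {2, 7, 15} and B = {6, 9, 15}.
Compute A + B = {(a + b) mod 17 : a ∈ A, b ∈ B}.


Work in Z/17Z: reduce every sum a + b modulo 17.
Enumerate all 9 pairs:
a = 2: 2+6=8, 2+9=11, 2+15=0
a = 7: 7+6=13, 7+9=16, 7+15=5
a = 15: 15+6=4, 15+9=7, 15+15=13
Distinct residues collected: {0, 4, 5, 7, 8, 11, 13, 16}
|A + B| = 8 (out of 17 total residues).

A + B = {0, 4, 5, 7, 8, 11, 13, 16}


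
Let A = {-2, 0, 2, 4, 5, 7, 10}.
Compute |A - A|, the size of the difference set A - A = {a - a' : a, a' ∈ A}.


A - A = {a - a' : a, a' ∈ A}; |A| = 7.
Bounds: 2|A|-1 ≤ |A - A| ≤ |A|² - |A| + 1, i.e. 13 ≤ |A - A| ≤ 43.
Note: 0 ∈ A - A always (from a - a). The set is symmetric: if d ∈ A - A then -d ∈ A - A.
Enumerate nonzero differences d = a - a' with a > a' (then include -d):
Positive differences: {1, 2, 3, 4, 5, 6, 7, 8, 9, 10, 12}
Full difference set: {0} ∪ (positive diffs) ∪ (negative diffs).
|A - A| = 1 + 2·11 = 23 (matches direct enumeration: 23).

|A - A| = 23


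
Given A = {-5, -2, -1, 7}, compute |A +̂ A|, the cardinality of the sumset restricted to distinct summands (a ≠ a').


Restricted sumset: A +̂ A = {a + a' : a ∈ A, a' ∈ A, a ≠ a'}.
Equivalently, take A + A and drop any sum 2a that is achievable ONLY as a + a for a ∈ A (i.e. sums representable only with equal summands).
Enumerate pairs (a, a') with a < a' (symmetric, so each unordered pair gives one sum; this covers all a ≠ a'):
  -5 + -2 = -7
  -5 + -1 = -6
  -5 + 7 = 2
  -2 + -1 = -3
  -2 + 7 = 5
  -1 + 7 = 6
Collected distinct sums: {-7, -6, -3, 2, 5, 6}
|A +̂ A| = 6
(Reference bound: |A +̂ A| ≥ 2|A| - 3 for |A| ≥ 2, with |A| = 4 giving ≥ 5.)

|A +̂ A| = 6


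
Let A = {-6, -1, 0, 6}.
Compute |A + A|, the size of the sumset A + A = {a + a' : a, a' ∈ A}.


A + A = {a + a' : a, a' ∈ A}; |A| = 4.
General bounds: 2|A| - 1 ≤ |A + A| ≤ |A|(|A|+1)/2, i.e. 7 ≤ |A + A| ≤ 10.
Lower bound 2|A|-1 is attained iff A is an arithmetic progression.
Enumerate sums a + a' for a ≤ a' (symmetric, so this suffices):
a = -6: -6+-6=-12, -6+-1=-7, -6+0=-6, -6+6=0
a = -1: -1+-1=-2, -1+0=-1, -1+6=5
a = 0: 0+0=0, 0+6=6
a = 6: 6+6=12
Distinct sums: {-12, -7, -6, -2, -1, 0, 5, 6, 12}
|A + A| = 9

|A + A| = 9


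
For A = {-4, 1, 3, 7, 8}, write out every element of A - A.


A - A = {a - a' : a, a' ∈ A}.
Compute a - a' for each ordered pair (a, a'):
a = -4: -4--4=0, -4-1=-5, -4-3=-7, -4-7=-11, -4-8=-12
a = 1: 1--4=5, 1-1=0, 1-3=-2, 1-7=-6, 1-8=-7
a = 3: 3--4=7, 3-1=2, 3-3=0, 3-7=-4, 3-8=-5
a = 7: 7--4=11, 7-1=6, 7-3=4, 7-7=0, 7-8=-1
a = 8: 8--4=12, 8-1=7, 8-3=5, 8-7=1, 8-8=0
Collecting distinct values (and noting 0 appears from a-a):
A - A = {-12, -11, -7, -6, -5, -4, -2, -1, 0, 1, 2, 4, 5, 6, 7, 11, 12}
|A - A| = 17

A - A = {-12, -11, -7, -6, -5, -4, -2, -1, 0, 1, 2, 4, 5, 6, 7, 11, 12}


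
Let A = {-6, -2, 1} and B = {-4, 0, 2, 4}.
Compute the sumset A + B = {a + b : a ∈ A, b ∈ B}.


A + B = {a + b : a ∈ A, b ∈ B}.
Enumerate all |A|·|B| = 3·4 = 12 pairs (a, b) and collect distinct sums.
a = -6: -6+-4=-10, -6+0=-6, -6+2=-4, -6+4=-2
a = -2: -2+-4=-6, -2+0=-2, -2+2=0, -2+4=2
a = 1: 1+-4=-3, 1+0=1, 1+2=3, 1+4=5
Collecting distinct sums: A + B = {-10, -6, -4, -3, -2, 0, 1, 2, 3, 5}
|A + B| = 10

A + B = {-10, -6, -4, -3, -2, 0, 1, 2, 3, 5}


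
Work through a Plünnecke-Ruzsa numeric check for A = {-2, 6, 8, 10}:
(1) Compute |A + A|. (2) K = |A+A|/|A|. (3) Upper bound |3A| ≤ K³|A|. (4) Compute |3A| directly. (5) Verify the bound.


|A| = 4.
Step 1: Compute A + A by enumerating all 16 pairs.
A + A = {-4, 4, 6, 8, 12, 14, 16, 18, 20}, so |A + A| = 9.
Step 2: Doubling constant K = |A + A|/|A| = 9/4 = 9/4 ≈ 2.2500.
Step 3: Plünnecke-Ruzsa gives |3A| ≤ K³·|A| = (2.2500)³ · 4 ≈ 45.5625.
Step 4: Compute 3A = A + A + A directly by enumerating all triples (a,b,c) ∈ A³; |3A| = 15.
Step 5: Check 15 ≤ 45.5625? Yes ✓.

K = 9/4, Plünnecke-Ruzsa bound K³|A| ≈ 45.5625, |3A| = 15, inequality holds.


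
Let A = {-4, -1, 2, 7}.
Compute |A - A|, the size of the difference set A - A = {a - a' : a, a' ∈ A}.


A - A = {a - a' : a, a' ∈ A}; |A| = 4.
Bounds: 2|A|-1 ≤ |A - A| ≤ |A|² - |A| + 1, i.e. 7 ≤ |A - A| ≤ 13.
Note: 0 ∈ A - A always (from a - a). The set is symmetric: if d ∈ A - A then -d ∈ A - A.
Enumerate nonzero differences d = a - a' with a > a' (then include -d):
Positive differences: {3, 5, 6, 8, 11}
Full difference set: {0} ∪ (positive diffs) ∪ (negative diffs).
|A - A| = 1 + 2·5 = 11 (matches direct enumeration: 11).

|A - A| = 11


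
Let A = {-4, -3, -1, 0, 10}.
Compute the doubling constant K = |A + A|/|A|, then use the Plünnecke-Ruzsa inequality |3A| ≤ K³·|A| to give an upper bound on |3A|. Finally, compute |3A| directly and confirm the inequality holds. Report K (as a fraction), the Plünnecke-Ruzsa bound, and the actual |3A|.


|A| = 5.
Step 1: Compute A + A by enumerating all 25 pairs.
A + A = {-8, -7, -6, -5, -4, -3, -2, -1, 0, 6, 7, 9, 10, 20}, so |A + A| = 14.
Step 2: Doubling constant K = |A + A|/|A| = 14/5 = 14/5 ≈ 2.8000.
Step 3: Plünnecke-Ruzsa gives |3A| ≤ K³·|A| = (2.8000)³ · 5 ≈ 109.7600.
Step 4: Compute 3A = A + A + A directly by enumerating all triples (a,b,c) ∈ A³; |3A| = 27.
Step 5: Check 27 ≤ 109.7600? Yes ✓.

K = 14/5, Plünnecke-Ruzsa bound K³|A| ≈ 109.7600, |3A| = 27, inequality holds.


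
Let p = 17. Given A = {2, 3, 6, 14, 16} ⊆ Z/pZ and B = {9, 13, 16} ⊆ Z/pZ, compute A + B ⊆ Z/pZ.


Work in Z/17Z: reduce every sum a + b modulo 17.
Enumerate all 15 pairs:
a = 2: 2+9=11, 2+13=15, 2+16=1
a = 3: 3+9=12, 3+13=16, 3+16=2
a = 6: 6+9=15, 6+13=2, 6+16=5
a = 14: 14+9=6, 14+13=10, 14+16=13
a = 16: 16+9=8, 16+13=12, 16+16=15
Distinct residues collected: {1, 2, 5, 6, 8, 10, 11, 12, 13, 15, 16}
|A + B| = 11 (out of 17 total residues).

A + B = {1, 2, 5, 6, 8, 10, 11, 12, 13, 15, 16}


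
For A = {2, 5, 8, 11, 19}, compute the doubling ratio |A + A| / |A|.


|A| = 5.
Compute A + A by enumerating all 25 pairs.
A + A = {4, 7, 10, 13, 16, 19, 21, 22, 24, 27, 30, 38}, so |A + A| = 12.
K = |A + A| / |A| = 12/5 (already in lowest terms) ≈ 2.4000.
Reference: AP of size 5 gives K = 9/5 ≈ 1.8000; a fully generic set of size 5 gives K ≈ 3.0000.

|A| = 5, |A + A| = 12, K = 12/5.


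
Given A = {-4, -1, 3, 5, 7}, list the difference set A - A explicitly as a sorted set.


A - A = {a - a' : a, a' ∈ A}.
Compute a - a' for each ordered pair (a, a'):
a = -4: -4--4=0, -4--1=-3, -4-3=-7, -4-5=-9, -4-7=-11
a = -1: -1--4=3, -1--1=0, -1-3=-4, -1-5=-6, -1-7=-8
a = 3: 3--4=7, 3--1=4, 3-3=0, 3-5=-2, 3-7=-4
a = 5: 5--4=9, 5--1=6, 5-3=2, 5-5=0, 5-7=-2
a = 7: 7--4=11, 7--1=8, 7-3=4, 7-5=2, 7-7=0
Collecting distinct values (and noting 0 appears from a-a):
A - A = {-11, -9, -8, -7, -6, -4, -3, -2, 0, 2, 3, 4, 6, 7, 8, 9, 11}
|A - A| = 17

A - A = {-11, -9, -8, -7, -6, -4, -3, -2, 0, 2, 3, 4, 6, 7, 8, 9, 11}


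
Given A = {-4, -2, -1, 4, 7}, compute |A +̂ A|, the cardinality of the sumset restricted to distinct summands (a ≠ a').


Restricted sumset: A +̂ A = {a + a' : a ∈ A, a' ∈ A, a ≠ a'}.
Equivalently, take A + A and drop any sum 2a that is achievable ONLY as a + a for a ∈ A (i.e. sums representable only with equal summands).
Enumerate pairs (a, a') with a < a' (symmetric, so each unordered pair gives one sum; this covers all a ≠ a'):
  -4 + -2 = -6
  -4 + -1 = -5
  -4 + 4 = 0
  -4 + 7 = 3
  -2 + -1 = -3
  -2 + 4 = 2
  -2 + 7 = 5
  -1 + 4 = 3
  -1 + 7 = 6
  4 + 7 = 11
Collected distinct sums: {-6, -5, -3, 0, 2, 3, 5, 6, 11}
|A +̂ A| = 9
(Reference bound: |A +̂ A| ≥ 2|A| - 3 for |A| ≥ 2, with |A| = 5 giving ≥ 7.)

|A +̂ A| = 9


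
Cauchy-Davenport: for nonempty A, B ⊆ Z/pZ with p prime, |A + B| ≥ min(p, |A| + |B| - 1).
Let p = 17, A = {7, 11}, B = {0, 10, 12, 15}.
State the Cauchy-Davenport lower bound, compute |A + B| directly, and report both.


Cauchy-Davenport: |A + B| ≥ min(p, |A| + |B| - 1) for A, B nonempty in Z/pZ.
|A| = 2, |B| = 4, p = 17.
CD lower bound = min(17, 2 + 4 - 1) = min(17, 5) = 5.
Compute A + B mod 17 directly:
a = 7: 7+0=7, 7+10=0, 7+12=2, 7+15=5
a = 11: 11+0=11, 11+10=4, 11+12=6, 11+15=9
A + B = {0, 2, 4, 5, 6, 7, 9, 11}, so |A + B| = 8.
Verify: 8 ≥ 5? Yes ✓.

CD lower bound = 5, actual |A + B| = 8.


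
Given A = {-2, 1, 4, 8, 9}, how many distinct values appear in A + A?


A + A = {a + a' : a, a' ∈ A}; |A| = 5.
General bounds: 2|A| - 1 ≤ |A + A| ≤ |A|(|A|+1)/2, i.e. 9 ≤ |A + A| ≤ 15.
Lower bound 2|A|-1 is attained iff A is an arithmetic progression.
Enumerate sums a + a' for a ≤ a' (symmetric, so this suffices):
a = -2: -2+-2=-4, -2+1=-1, -2+4=2, -2+8=6, -2+9=7
a = 1: 1+1=2, 1+4=5, 1+8=9, 1+9=10
a = 4: 4+4=8, 4+8=12, 4+9=13
a = 8: 8+8=16, 8+9=17
a = 9: 9+9=18
Distinct sums: {-4, -1, 2, 5, 6, 7, 8, 9, 10, 12, 13, 16, 17, 18}
|A + A| = 14

|A + A| = 14


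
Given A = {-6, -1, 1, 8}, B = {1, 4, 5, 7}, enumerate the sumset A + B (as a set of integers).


A + B = {a + b : a ∈ A, b ∈ B}.
Enumerate all |A|·|B| = 4·4 = 16 pairs (a, b) and collect distinct sums.
a = -6: -6+1=-5, -6+4=-2, -6+5=-1, -6+7=1
a = -1: -1+1=0, -1+4=3, -1+5=4, -1+7=6
a = 1: 1+1=2, 1+4=5, 1+5=6, 1+7=8
a = 8: 8+1=9, 8+4=12, 8+5=13, 8+7=15
Collecting distinct sums: A + B = {-5, -2, -1, 0, 1, 2, 3, 4, 5, 6, 8, 9, 12, 13, 15}
|A + B| = 15

A + B = {-5, -2, -1, 0, 1, 2, 3, 4, 5, 6, 8, 9, 12, 13, 15}


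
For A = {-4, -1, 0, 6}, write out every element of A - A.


A - A = {a - a' : a, a' ∈ A}.
Compute a - a' for each ordered pair (a, a'):
a = -4: -4--4=0, -4--1=-3, -4-0=-4, -4-6=-10
a = -1: -1--4=3, -1--1=0, -1-0=-1, -1-6=-7
a = 0: 0--4=4, 0--1=1, 0-0=0, 0-6=-6
a = 6: 6--4=10, 6--1=7, 6-0=6, 6-6=0
Collecting distinct values (and noting 0 appears from a-a):
A - A = {-10, -7, -6, -4, -3, -1, 0, 1, 3, 4, 6, 7, 10}
|A - A| = 13

A - A = {-10, -7, -6, -4, -3, -1, 0, 1, 3, 4, 6, 7, 10}


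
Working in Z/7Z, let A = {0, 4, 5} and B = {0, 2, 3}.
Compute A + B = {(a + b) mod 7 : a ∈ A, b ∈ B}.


Work in Z/7Z: reduce every sum a + b modulo 7.
Enumerate all 9 pairs:
a = 0: 0+0=0, 0+2=2, 0+3=3
a = 4: 4+0=4, 4+2=6, 4+3=0
a = 5: 5+0=5, 5+2=0, 5+3=1
Distinct residues collected: {0, 1, 2, 3, 4, 5, 6}
|A + B| = 7 (out of 7 total residues).

A + B = {0, 1, 2, 3, 4, 5, 6}


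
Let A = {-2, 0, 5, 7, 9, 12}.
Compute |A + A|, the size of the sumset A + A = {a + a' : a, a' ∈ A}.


A + A = {a + a' : a, a' ∈ A}; |A| = 6.
General bounds: 2|A| - 1 ≤ |A + A| ≤ |A|(|A|+1)/2, i.e. 11 ≤ |A + A| ≤ 21.
Lower bound 2|A|-1 is attained iff A is an arithmetic progression.
Enumerate sums a + a' for a ≤ a' (symmetric, so this suffices):
a = -2: -2+-2=-4, -2+0=-2, -2+5=3, -2+7=5, -2+9=7, -2+12=10
a = 0: 0+0=0, 0+5=5, 0+7=7, 0+9=9, 0+12=12
a = 5: 5+5=10, 5+7=12, 5+9=14, 5+12=17
a = 7: 7+7=14, 7+9=16, 7+12=19
a = 9: 9+9=18, 9+12=21
a = 12: 12+12=24
Distinct sums: {-4, -2, 0, 3, 5, 7, 9, 10, 12, 14, 16, 17, 18, 19, 21, 24}
|A + A| = 16

|A + A| = 16


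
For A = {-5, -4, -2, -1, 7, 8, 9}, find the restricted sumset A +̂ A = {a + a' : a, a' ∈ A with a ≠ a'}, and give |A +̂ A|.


Restricted sumset: A +̂ A = {a + a' : a ∈ A, a' ∈ A, a ≠ a'}.
Equivalently, take A + A and drop any sum 2a that is achievable ONLY as a + a for a ∈ A (i.e. sums representable only with equal summands).
Enumerate pairs (a, a') with a < a' (symmetric, so each unordered pair gives one sum; this covers all a ≠ a'):
  -5 + -4 = -9
  -5 + -2 = -7
  -5 + -1 = -6
  -5 + 7 = 2
  -5 + 8 = 3
  -5 + 9 = 4
  -4 + -2 = -6
  -4 + -1 = -5
  -4 + 7 = 3
  -4 + 8 = 4
  -4 + 9 = 5
  -2 + -1 = -3
  -2 + 7 = 5
  -2 + 8 = 6
  -2 + 9 = 7
  -1 + 7 = 6
  -1 + 8 = 7
  -1 + 9 = 8
  7 + 8 = 15
  7 + 9 = 16
  8 + 9 = 17
Collected distinct sums: {-9, -7, -6, -5, -3, 2, 3, 4, 5, 6, 7, 8, 15, 16, 17}
|A +̂ A| = 15
(Reference bound: |A +̂ A| ≥ 2|A| - 3 for |A| ≥ 2, with |A| = 7 giving ≥ 11.)

|A +̂ A| = 15


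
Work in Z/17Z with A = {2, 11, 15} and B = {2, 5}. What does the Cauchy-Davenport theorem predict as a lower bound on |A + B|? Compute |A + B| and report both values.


Cauchy-Davenport: |A + B| ≥ min(p, |A| + |B| - 1) for A, B nonempty in Z/pZ.
|A| = 3, |B| = 2, p = 17.
CD lower bound = min(17, 3 + 2 - 1) = min(17, 4) = 4.
Compute A + B mod 17 directly:
a = 2: 2+2=4, 2+5=7
a = 11: 11+2=13, 11+5=16
a = 15: 15+2=0, 15+5=3
A + B = {0, 3, 4, 7, 13, 16}, so |A + B| = 6.
Verify: 6 ≥ 4? Yes ✓.

CD lower bound = 4, actual |A + B| = 6.


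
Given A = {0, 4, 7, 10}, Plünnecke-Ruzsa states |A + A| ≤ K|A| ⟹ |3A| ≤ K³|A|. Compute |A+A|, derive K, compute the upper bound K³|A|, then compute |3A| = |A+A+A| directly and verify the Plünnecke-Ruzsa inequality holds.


|A| = 4.
Step 1: Compute A + A by enumerating all 16 pairs.
A + A = {0, 4, 7, 8, 10, 11, 14, 17, 20}, so |A + A| = 9.
Step 2: Doubling constant K = |A + A|/|A| = 9/4 = 9/4 ≈ 2.2500.
Step 3: Plünnecke-Ruzsa gives |3A| ≤ K³·|A| = (2.2500)³ · 4 ≈ 45.5625.
Step 4: Compute 3A = A + A + A directly by enumerating all triples (a,b,c) ∈ A³; |3A| = 16.
Step 5: Check 16 ≤ 45.5625? Yes ✓.

K = 9/4, Plünnecke-Ruzsa bound K³|A| ≈ 45.5625, |3A| = 16, inequality holds.


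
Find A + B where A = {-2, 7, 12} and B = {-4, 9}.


A + B = {a + b : a ∈ A, b ∈ B}.
Enumerate all |A|·|B| = 3·2 = 6 pairs (a, b) and collect distinct sums.
a = -2: -2+-4=-6, -2+9=7
a = 7: 7+-4=3, 7+9=16
a = 12: 12+-4=8, 12+9=21
Collecting distinct sums: A + B = {-6, 3, 7, 8, 16, 21}
|A + B| = 6

A + B = {-6, 3, 7, 8, 16, 21}


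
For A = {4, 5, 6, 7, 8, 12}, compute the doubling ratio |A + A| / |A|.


|A| = 6.
Compute A + A by enumerating all 36 pairs.
A + A = {8, 9, 10, 11, 12, 13, 14, 15, 16, 17, 18, 19, 20, 24}, so |A + A| = 14.
K = |A + A| / |A| = 14/6 = 7/3 ≈ 2.3333.
Reference: AP of size 6 gives K = 11/6 ≈ 1.8333; a fully generic set of size 6 gives K ≈ 3.5000.

|A| = 6, |A + A| = 14, K = 14/6 = 7/3.


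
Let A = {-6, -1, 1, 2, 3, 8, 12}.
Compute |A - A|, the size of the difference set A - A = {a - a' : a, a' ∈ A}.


A - A = {a - a' : a, a' ∈ A}; |A| = 7.
Bounds: 2|A|-1 ≤ |A - A| ≤ |A|² - |A| + 1, i.e. 13 ≤ |A - A| ≤ 43.
Note: 0 ∈ A - A always (from a - a). The set is symmetric: if d ∈ A - A then -d ∈ A - A.
Enumerate nonzero differences d = a - a' with a > a' (then include -d):
Positive differences: {1, 2, 3, 4, 5, 6, 7, 8, 9, 10, 11, 13, 14, 18}
Full difference set: {0} ∪ (positive diffs) ∪ (negative diffs).
|A - A| = 1 + 2·14 = 29 (matches direct enumeration: 29).

|A - A| = 29


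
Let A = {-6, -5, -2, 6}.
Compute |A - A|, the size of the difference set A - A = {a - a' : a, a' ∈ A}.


A - A = {a - a' : a, a' ∈ A}; |A| = 4.
Bounds: 2|A|-1 ≤ |A - A| ≤ |A|² - |A| + 1, i.e. 7 ≤ |A - A| ≤ 13.
Note: 0 ∈ A - A always (from a - a). The set is symmetric: if d ∈ A - A then -d ∈ A - A.
Enumerate nonzero differences d = a - a' with a > a' (then include -d):
Positive differences: {1, 3, 4, 8, 11, 12}
Full difference set: {0} ∪ (positive diffs) ∪ (negative diffs).
|A - A| = 1 + 2·6 = 13 (matches direct enumeration: 13).

|A - A| = 13


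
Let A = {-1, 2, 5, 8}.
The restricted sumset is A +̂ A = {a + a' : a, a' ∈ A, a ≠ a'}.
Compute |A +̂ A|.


Restricted sumset: A +̂ A = {a + a' : a ∈ A, a' ∈ A, a ≠ a'}.
Equivalently, take A + A and drop any sum 2a that is achievable ONLY as a + a for a ∈ A (i.e. sums representable only with equal summands).
Enumerate pairs (a, a') with a < a' (symmetric, so each unordered pair gives one sum; this covers all a ≠ a'):
  -1 + 2 = 1
  -1 + 5 = 4
  -1 + 8 = 7
  2 + 5 = 7
  2 + 8 = 10
  5 + 8 = 13
Collected distinct sums: {1, 4, 7, 10, 13}
|A +̂ A| = 5
(Reference bound: |A +̂ A| ≥ 2|A| - 3 for |A| ≥ 2, with |A| = 4 giving ≥ 5.)

|A +̂ A| = 5


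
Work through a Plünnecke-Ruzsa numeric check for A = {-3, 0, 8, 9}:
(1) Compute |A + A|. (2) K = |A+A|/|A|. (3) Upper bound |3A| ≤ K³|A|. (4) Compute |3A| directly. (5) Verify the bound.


|A| = 4.
Step 1: Compute A + A by enumerating all 16 pairs.
A + A = {-6, -3, 0, 5, 6, 8, 9, 16, 17, 18}, so |A + A| = 10.
Step 2: Doubling constant K = |A + A|/|A| = 10/4 = 10/4 ≈ 2.5000.
Step 3: Plünnecke-Ruzsa gives |3A| ≤ K³·|A| = (2.5000)³ · 4 ≈ 62.5000.
Step 4: Compute 3A = A + A + A directly by enumerating all triples (a,b,c) ∈ A³; |3A| = 20.
Step 5: Check 20 ≤ 62.5000? Yes ✓.

K = 10/4, Plünnecke-Ruzsa bound K³|A| ≈ 62.5000, |3A| = 20, inequality holds.


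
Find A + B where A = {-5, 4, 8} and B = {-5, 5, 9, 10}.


A + B = {a + b : a ∈ A, b ∈ B}.
Enumerate all |A|·|B| = 3·4 = 12 pairs (a, b) and collect distinct sums.
a = -5: -5+-5=-10, -5+5=0, -5+9=4, -5+10=5
a = 4: 4+-5=-1, 4+5=9, 4+9=13, 4+10=14
a = 8: 8+-5=3, 8+5=13, 8+9=17, 8+10=18
Collecting distinct sums: A + B = {-10, -1, 0, 3, 4, 5, 9, 13, 14, 17, 18}
|A + B| = 11

A + B = {-10, -1, 0, 3, 4, 5, 9, 13, 14, 17, 18}


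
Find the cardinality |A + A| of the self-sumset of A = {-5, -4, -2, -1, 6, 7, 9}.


A + A = {a + a' : a, a' ∈ A}; |A| = 7.
General bounds: 2|A| - 1 ≤ |A + A| ≤ |A|(|A|+1)/2, i.e. 13 ≤ |A + A| ≤ 28.
Lower bound 2|A|-1 is attained iff A is an arithmetic progression.
Enumerate sums a + a' for a ≤ a' (symmetric, so this suffices):
a = -5: -5+-5=-10, -5+-4=-9, -5+-2=-7, -5+-1=-6, -5+6=1, -5+7=2, -5+9=4
a = -4: -4+-4=-8, -4+-2=-6, -4+-1=-5, -4+6=2, -4+7=3, -4+9=5
a = -2: -2+-2=-4, -2+-1=-3, -2+6=4, -2+7=5, -2+9=7
a = -1: -1+-1=-2, -1+6=5, -1+7=6, -1+9=8
a = 6: 6+6=12, 6+7=13, 6+9=15
a = 7: 7+7=14, 7+9=16
a = 9: 9+9=18
Distinct sums: {-10, -9, -8, -7, -6, -5, -4, -3, -2, 1, 2, 3, 4, 5, 6, 7, 8, 12, 13, 14, 15, 16, 18}
|A + A| = 23

|A + A| = 23


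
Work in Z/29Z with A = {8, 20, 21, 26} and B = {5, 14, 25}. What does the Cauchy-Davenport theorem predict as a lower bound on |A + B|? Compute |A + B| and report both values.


Cauchy-Davenport: |A + B| ≥ min(p, |A| + |B| - 1) for A, B nonempty in Z/pZ.
|A| = 4, |B| = 3, p = 29.
CD lower bound = min(29, 4 + 3 - 1) = min(29, 6) = 6.
Compute A + B mod 29 directly:
a = 8: 8+5=13, 8+14=22, 8+25=4
a = 20: 20+5=25, 20+14=5, 20+25=16
a = 21: 21+5=26, 21+14=6, 21+25=17
a = 26: 26+5=2, 26+14=11, 26+25=22
A + B = {2, 4, 5, 6, 11, 13, 16, 17, 22, 25, 26}, so |A + B| = 11.
Verify: 11 ≥ 6? Yes ✓.

CD lower bound = 6, actual |A + B| = 11.


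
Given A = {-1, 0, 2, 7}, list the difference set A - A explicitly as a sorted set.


A - A = {a - a' : a, a' ∈ A}.
Compute a - a' for each ordered pair (a, a'):
a = -1: -1--1=0, -1-0=-1, -1-2=-3, -1-7=-8
a = 0: 0--1=1, 0-0=0, 0-2=-2, 0-7=-7
a = 2: 2--1=3, 2-0=2, 2-2=0, 2-7=-5
a = 7: 7--1=8, 7-0=7, 7-2=5, 7-7=0
Collecting distinct values (and noting 0 appears from a-a):
A - A = {-8, -7, -5, -3, -2, -1, 0, 1, 2, 3, 5, 7, 8}
|A - A| = 13

A - A = {-8, -7, -5, -3, -2, -1, 0, 1, 2, 3, 5, 7, 8}


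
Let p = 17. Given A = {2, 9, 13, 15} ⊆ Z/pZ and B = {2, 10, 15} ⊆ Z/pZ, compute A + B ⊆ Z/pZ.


Work in Z/17Z: reduce every sum a + b modulo 17.
Enumerate all 12 pairs:
a = 2: 2+2=4, 2+10=12, 2+15=0
a = 9: 9+2=11, 9+10=2, 9+15=7
a = 13: 13+2=15, 13+10=6, 13+15=11
a = 15: 15+2=0, 15+10=8, 15+15=13
Distinct residues collected: {0, 2, 4, 6, 7, 8, 11, 12, 13, 15}
|A + B| = 10 (out of 17 total residues).

A + B = {0, 2, 4, 6, 7, 8, 11, 12, 13, 15}


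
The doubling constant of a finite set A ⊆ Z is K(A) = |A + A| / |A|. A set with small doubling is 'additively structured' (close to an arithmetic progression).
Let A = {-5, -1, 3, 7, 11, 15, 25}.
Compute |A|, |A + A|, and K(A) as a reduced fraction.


|A| = 7.
Compute A + A by enumerating all 49 pairs.
A + A = {-10, -6, -2, 2, 6, 10, 14, 18, 20, 22, 24, 26, 28, 30, 32, 36, 40, 50}, so |A + A| = 18.
K = |A + A| / |A| = 18/7 (already in lowest terms) ≈ 2.5714.
Reference: AP of size 7 gives K = 13/7 ≈ 1.8571; a fully generic set of size 7 gives K ≈ 4.0000.

|A| = 7, |A + A| = 18, K = 18/7.


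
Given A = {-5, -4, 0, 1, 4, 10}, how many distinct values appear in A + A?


A + A = {a + a' : a, a' ∈ A}; |A| = 6.
General bounds: 2|A| - 1 ≤ |A + A| ≤ |A|(|A|+1)/2, i.e. 11 ≤ |A + A| ≤ 21.
Lower bound 2|A|-1 is attained iff A is an arithmetic progression.
Enumerate sums a + a' for a ≤ a' (symmetric, so this suffices):
a = -5: -5+-5=-10, -5+-4=-9, -5+0=-5, -5+1=-4, -5+4=-1, -5+10=5
a = -4: -4+-4=-8, -4+0=-4, -4+1=-3, -4+4=0, -4+10=6
a = 0: 0+0=0, 0+1=1, 0+4=4, 0+10=10
a = 1: 1+1=2, 1+4=5, 1+10=11
a = 4: 4+4=8, 4+10=14
a = 10: 10+10=20
Distinct sums: {-10, -9, -8, -5, -4, -3, -1, 0, 1, 2, 4, 5, 6, 8, 10, 11, 14, 20}
|A + A| = 18

|A + A| = 18


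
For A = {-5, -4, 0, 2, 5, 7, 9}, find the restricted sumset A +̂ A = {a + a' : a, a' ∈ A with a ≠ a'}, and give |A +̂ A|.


Restricted sumset: A +̂ A = {a + a' : a ∈ A, a' ∈ A, a ≠ a'}.
Equivalently, take A + A and drop any sum 2a that is achievable ONLY as a + a for a ∈ A (i.e. sums representable only with equal summands).
Enumerate pairs (a, a') with a < a' (symmetric, so each unordered pair gives one sum; this covers all a ≠ a'):
  -5 + -4 = -9
  -5 + 0 = -5
  -5 + 2 = -3
  -5 + 5 = 0
  -5 + 7 = 2
  -5 + 9 = 4
  -4 + 0 = -4
  -4 + 2 = -2
  -4 + 5 = 1
  -4 + 7 = 3
  -4 + 9 = 5
  0 + 2 = 2
  0 + 5 = 5
  0 + 7 = 7
  0 + 9 = 9
  2 + 5 = 7
  2 + 7 = 9
  2 + 9 = 11
  5 + 7 = 12
  5 + 9 = 14
  7 + 9 = 16
Collected distinct sums: {-9, -5, -4, -3, -2, 0, 1, 2, 3, 4, 5, 7, 9, 11, 12, 14, 16}
|A +̂ A| = 17
(Reference bound: |A +̂ A| ≥ 2|A| - 3 for |A| ≥ 2, with |A| = 7 giving ≥ 11.)

|A +̂ A| = 17


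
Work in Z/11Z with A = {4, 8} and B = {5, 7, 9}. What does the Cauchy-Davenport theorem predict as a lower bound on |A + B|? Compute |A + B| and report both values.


Cauchy-Davenport: |A + B| ≥ min(p, |A| + |B| - 1) for A, B nonempty in Z/pZ.
|A| = 2, |B| = 3, p = 11.
CD lower bound = min(11, 2 + 3 - 1) = min(11, 4) = 4.
Compute A + B mod 11 directly:
a = 4: 4+5=9, 4+7=0, 4+9=2
a = 8: 8+5=2, 8+7=4, 8+9=6
A + B = {0, 2, 4, 6, 9}, so |A + B| = 5.
Verify: 5 ≥ 4? Yes ✓.

CD lower bound = 4, actual |A + B| = 5.


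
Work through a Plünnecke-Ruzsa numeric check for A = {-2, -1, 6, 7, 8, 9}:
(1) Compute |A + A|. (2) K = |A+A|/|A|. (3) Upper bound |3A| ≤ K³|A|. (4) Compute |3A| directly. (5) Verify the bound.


|A| = 6.
Step 1: Compute A + A by enumerating all 36 pairs.
A + A = {-4, -3, -2, 4, 5, 6, 7, 8, 12, 13, 14, 15, 16, 17, 18}, so |A + A| = 15.
Step 2: Doubling constant K = |A + A|/|A| = 15/6 = 15/6 ≈ 2.5000.
Step 3: Plünnecke-Ruzsa gives |3A| ≤ K³·|A| = (2.5000)³ · 6 ≈ 93.7500.
Step 4: Compute 3A = A + A + A directly by enumerating all triples (a,b,c) ∈ A³; |3A| = 28.
Step 5: Check 28 ≤ 93.7500? Yes ✓.

K = 15/6, Plünnecke-Ruzsa bound K³|A| ≈ 93.7500, |3A| = 28, inequality holds.


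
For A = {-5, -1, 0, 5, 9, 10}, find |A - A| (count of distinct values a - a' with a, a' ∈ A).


A - A = {a - a' : a, a' ∈ A}; |A| = 6.
Bounds: 2|A|-1 ≤ |A - A| ≤ |A|² - |A| + 1, i.e. 11 ≤ |A - A| ≤ 31.
Note: 0 ∈ A - A always (from a - a). The set is symmetric: if d ∈ A - A then -d ∈ A - A.
Enumerate nonzero differences d = a - a' with a > a' (then include -d):
Positive differences: {1, 4, 5, 6, 9, 10, 11, 14, 15}
Full difference set: {0} ∪ (positive diffs) ∪ (negative diffs).
|A - A| = 1 + 2·9 = 19 (matches direct enumeration: 19).

|A - A| = 19


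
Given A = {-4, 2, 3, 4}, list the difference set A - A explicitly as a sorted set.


A - A = {a - a' : a, a' ∈ A}.
Compute a - a' for each ordered pair (a, a'):
a = -4: -4--4=0, -4-2=-6, -4-3=-7, -4-4=-8
a = 2: 2--4=6, 2-2=0, 2-3=-1, 2-4=-2
a = 3: 3--4=7, 3-2=1, 3-3=0, 3-4=-1
a = 4: 4--4=8, 4-2=2, 4-3=1, 4-4=0
Collecting distinct values (and noting 0 appears from a-a):
A - A = {-8, -7, -6, -2, -1, 0, 1, 2, 6, 7, 8}
|A - A| = 11

A - A = {-8, -7, -6, -2, -1, 0, 1, 2, 6, 7, 8}


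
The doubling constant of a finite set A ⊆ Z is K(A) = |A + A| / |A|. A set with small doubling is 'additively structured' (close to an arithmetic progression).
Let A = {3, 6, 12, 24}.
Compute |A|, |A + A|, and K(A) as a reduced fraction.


|A| = 4.
Compute A + A by enumerating all 16 pairs.
A + A = {6, 9, 12, 15, 18, 24, 27, 30, 36, 48}, so |A + A| = 10.
K = |A + A| / |A| = 10/4 = 5/2 ≈ 2.5000.
Reference: AP of size 4 gives K = 7/4 ≈ 1.7500; a fully generic set of size 4 gives K ≈ 2.5000.

|A| = 4, |A + A| = 10, K = 10/4 = 5/2.


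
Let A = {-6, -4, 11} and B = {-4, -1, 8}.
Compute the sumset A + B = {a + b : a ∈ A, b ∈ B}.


A + B = {a + b : a ∈ A, b ∈ B}.
Enumerate all |A|·|B| = 3·3 = 9 pairs (a, b) and collect distinct sums.
a = -6: -6+-4=-10, -6+-1=-7, -6+8=2
a = -4: -4+-4=-8, -4+-1=-5, -4+8=4
a = 11: 11+-4=7, 11+-1=10, 11+8=19
Collecting distinct sums: A + B = {-10, -8, -7, -5, 2, 4, 7, 10, 19}
|A + B| = 9

A + B = {-10, -8, -7, -5, 2, 4, 7, 10, 19}


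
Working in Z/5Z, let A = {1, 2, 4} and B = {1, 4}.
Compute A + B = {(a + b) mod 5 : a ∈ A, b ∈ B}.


Work in Z/5Z: reduce every sum a + b modulo 5.
Enumerate all 6 pairs:
a = 1: 1+1=2, 1+4=0
a = 2: 2+1=3, 2+4=1
a = 4: 4+1=0, 4+4=3
Distinct residues collected: {0, 1, 2, 3}
|A + B| = 4 (out of 5 total residues).

A + B = {0, 1, 2, 3}


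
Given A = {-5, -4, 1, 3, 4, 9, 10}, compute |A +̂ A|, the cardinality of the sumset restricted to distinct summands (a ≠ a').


Restricted sumset: A +̂ A = {a + a' : a ∈ A, a' ∈ A, a ≠ a'}.
Equivalently, take A + A and drop any sum 2a that is achievable ONLY as a + a for a ∈ A (i.e. sums representable only with equal summands).
Enumerate pairs (a, a') with a < a' (symmetric, so each unordered pair gives one sum; this covers all a ≠ a'):
  -5 + -4 = -9
  -5 + 1 = -4
  -5 + 3 = -2
  -5 + 4 = -1
  -5 + 9 = 4
  -5 + 10 = 5
  -4 + 1 = -3
  -4 + 3 = -1
  -4 + 4 = 0
  -4 + 9 = 5
  -4 + 10 = 6
  1 + 3 = 4
  1 + 4 = 5
  1 + 9 = 10
  1 + 10 = 11
  3 + 4 = 7
  3 + 9 = 12
  3 + 10 = 13
  4 + 9 = 13
  4 + 10 = 14
  9 + 10 = 19
Collected distinct sums: {-9, -4, -3, -2, -1, 0, 4, 5, 6, 7, 10, 11, 12, 13, 14, 19}
|A +̂ A| = 16
(Reference bound: |A +̂ A| ≥ 2|A| - 3 for |A| ≥ 2, with |A| = 7 giving ≥ 11.)

|A +̂ A| = 16


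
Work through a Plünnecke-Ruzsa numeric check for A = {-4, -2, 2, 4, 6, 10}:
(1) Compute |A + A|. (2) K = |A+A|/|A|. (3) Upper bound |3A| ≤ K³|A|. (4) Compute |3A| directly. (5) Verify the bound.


|A| = 6.
Step 1: Compute A + A by enumerating all 36 pairs.
A + A = {-8, -6, -4, -2, 0, 2, 4, 6, 8, 10, 12, 14, 16, 20}, so |A + A| = 14.
Step 2: Doubling constant K = |A + A|/|A| = 14/6 = 14/6 ≈ 2.3333.
Step 3: Plünnecke-Ruzsa gives |3A| ≤ K³·|A| = (2.3333)³ · 6 ≈ 76.2222.
Step 4: Compute 3A = A + A + A directly by enumerating all triples (a,b,c) ∈ A³; |3A| = 21.
Step 5: Check 21 ≤ 76.2222? Yes ✓.

K = 14/6, Plünnecke-Ruzsa bound K³|A| ≈ 76.2222, |3A| = 21, inequality holds.


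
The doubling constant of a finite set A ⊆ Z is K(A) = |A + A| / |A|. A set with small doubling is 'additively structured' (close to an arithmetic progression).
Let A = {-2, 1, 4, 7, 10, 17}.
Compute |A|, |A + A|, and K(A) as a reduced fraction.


|A| = 6.
Compute A + A by enumerating all 36 pairs.
A + A = {-4, -1, 2, 5, 8, 11, 14, 15, 17, 18, 20, 21, 24, 27, 34}, so |A + A| = 15.
K = |A + A| / |A| = 15/6 = 5/2 ≈ 2.5000.
Reference: AP of size 6 gives K = 11/6 ≈ 1.8333; a fully generic set of size 6 gives K ≈ 3.5000.

|A| = 6, |A + A| = 15, K = 15/6 = 5/2.


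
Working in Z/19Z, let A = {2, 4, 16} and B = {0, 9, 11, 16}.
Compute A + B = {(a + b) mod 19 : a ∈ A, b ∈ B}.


Work in Z/19Z: reduce every sum a + b modulo 19.
Enumerate all 12 pairs:
a = 2: 2+0=2, 2+9=11, 2+11=13, 2+16=18
a = 4: 4+0=4, 4+9=13, 4+11=15, 4+16=1
a = 16: 16+0=16, 16+9=6, 16+11=8, 16+16=13
Distinct residues collected: {1, 2, 4, 6, 8, 11, 13, 15, 16, 18}
|A + B| = 10 (out of 19 total residues).

A + B = {1, 2, 4, 6, 8, 11, 13, 15, 16, 18}


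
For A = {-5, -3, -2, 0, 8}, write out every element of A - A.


A - A = {a - a' : a, a' ∈ A}.
Compute a - a' for each ordered pair (a, a'):
a = -5: -5--5=0, -5--3=-2, -5--2=-3, -5-0=-5, -5-8=-13
a = -3: -3--5=2, -3--3=0, -3--2=-1, -3-0=-3, -3-8=-11
a = -2: -2--5=3, -2--3=1, -2--2=0, -2-0=-2, -2-8=-10
a = 0: 0--5=5, 0--3=3, 0--2=2, 0-0=0, 0-8=-8
a = 8: 8--5=13, 8--3=11, 8--2=10, 8-0=8, 8-8=0
Collecting distinct values (and noting 0 appears from a-a):
A - A = {-13, -11, -10, -8, -5, -3, -2, -1, 0, 1, 2, 3, 5, 8, 10, 11, 13}
|A - A| = 17

A - A = {-13, -11, -10, -8, -5, -3, -2, -1, 0, 1, 2, 3, 5, 8, 10, 11, 13}


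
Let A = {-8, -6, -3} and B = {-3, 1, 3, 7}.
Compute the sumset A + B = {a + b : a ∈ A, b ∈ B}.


A + B = {a + b : a ∈ A, b ∈ B}.
Enumerate all |A|·|B| = 3·4 = 12 pairs (a, b) and collect distinct sums.
a = -8: -8+-3=-11, -8+1=-7, -8+3=-5, -8+7=-1
a = -6: -6+-3=-9, -6+1=-5, -6+3=-3, -6+7=1
a = -3: -3+-3=-6, -3+1=-2, -3+3=0, -3+7=4
Collecting distinct sums: A + B = {-11, -9, -7, -6, -5, -3, -2, -1, 0, 1, 4}
|A + B| = 11

A + B = {-11, -9, -7, -6, -5, -3, -2, -1, 0, 1, 4}


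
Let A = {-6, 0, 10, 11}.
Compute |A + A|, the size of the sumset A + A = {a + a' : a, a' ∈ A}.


A + A = {a + a' : a, a' ∈ A}; |A| = 4.
General bounds: 2|A| - 1 ≤ |A + A| ≤ |A|(|A|+1)/2, i.e. 7 ≤ |A + A| ≤ 10.
Lower bound 2|A|-1 is attained iff A is an arithmetic progression.
Enumerate sums a + a' for a ≤ a' (symmetric, so this suffices):
a = -6: -6+-6=-12, -6+0=-6, -6+10=4, -6+11=5
a = 0: 0+0=0, 0+10=10, 0+11=11
a = 10: 10+10=20, 10+11=21
a = 11: 11+11=22
Distinct sums: {-12, -6, 0, 4, 5, 10, 11, 20, 21, 22}
|A + A| = 10

|A + A| = 10


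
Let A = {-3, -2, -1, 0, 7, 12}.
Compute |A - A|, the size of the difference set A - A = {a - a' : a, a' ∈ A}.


A - A = {a - a' : a, a' ∈ A}; |A| = 6.
Bounds: 2|A|-1 ≤ |A - A| ≤ |A|² - |A| + 1, i.e. 11 ≤ |A - A| ≤ 31.
Note: 0 ∈ A - A always (from a - a). The set is symmetric: if d ∈ A - A then -d ∈ A - A.
Enumerate nonzero differences d = a - a' with a > a' (then include -d):
Positive differences: {1, 2, 3, 5, 7, 8, 9, 10, 12, 13, 14, 15}
Full difference set: {0} ∪ (positive diffs) ∪ (negative diffs).
|A - A| = 1 + 2·12 = 25 (matches direct enumeration: 25).

|A - A| = 25


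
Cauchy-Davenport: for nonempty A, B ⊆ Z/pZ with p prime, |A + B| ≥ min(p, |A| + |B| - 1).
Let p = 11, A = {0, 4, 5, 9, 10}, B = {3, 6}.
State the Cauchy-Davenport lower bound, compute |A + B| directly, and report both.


Cauchy-Davenport: |A + B| ≥ min(p, |A| + |B| - 1) for A, B nonempty in Z/pZ.
|A| = 5, |B| = 2, p = 11.
CD lower bound = min(11, 5 + 2 - 1) = min(11, 6) = 6.
Compute A + B mod 11 directly:
a = 0: 0+3=3, 0+6=6
a = 4: 4+3=7, 4+6=10
a = 5: 5+3=8, 5+6=0
a = 9: 9+3=1, 9+6=4
a = 10: 10+3=2, 10+6=5
A + B = {0, 1, 2, 3, 4, 5, 6, 7, 8, 10}, so |A + B| = 10.
Verify: 10 ≥ 6? Yes ✓.

CD lower bound = 6, actual |A + B| = 10.


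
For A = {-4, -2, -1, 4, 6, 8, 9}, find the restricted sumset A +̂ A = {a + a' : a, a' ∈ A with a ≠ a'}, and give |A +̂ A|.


Restricted sumset: A +̂ A = {a + a' : a ∈ A, a' ∈ A, a ≠ a'}.
Equivalently, take A + A and drop any sum 2a that is achievable ONLY as a + a for a ∈ A (i.e. sums representable only with equal summands).
Enumerate pairs (a, a') with a < a' (symmetric, so each unordered pair gives one sum; this covers all a ≠ a'):
  -4 + -2 = -6
  -4 + -1 = -5
  -4 + 4 = 0
  -4 + 6 = 2
  -4 + 8 = 4
  -4 + 9 = 5
  -2 + -1 = -3
  -2 + 4 = 2
  -2 + 6 = 4
  -2 + 8 = 6
  -2 + 9 = 7
  -1 + 4 = 3
  -1 + 6 = 5
  -1 + 8 = 7
  -1 + 9 = 8
  4 + 6 = 10
  4 + 8 = 12
  4 + 9 = 13
  6 + 8 = 14
  6 + 9 = 15
  8 + 9 = 17
Collected distinct sums: {-6, -5, -3, 0, 2, 3, 4, 5, 6, 7, 8, 10, 12, 13, 14, 15, 17}
|A +̂ A| = 17
(Reference bound: |A +̂ A| ≥ 2|A| - 3 for |A| ≥ 2, with |A| = 7 giving ≥ 11.)

|A +̂ A| = 17
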